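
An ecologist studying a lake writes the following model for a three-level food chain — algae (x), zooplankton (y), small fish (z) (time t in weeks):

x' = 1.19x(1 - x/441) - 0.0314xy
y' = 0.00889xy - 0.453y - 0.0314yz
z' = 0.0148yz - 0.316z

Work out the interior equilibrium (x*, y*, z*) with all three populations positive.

x* ≈ 193, y* ≈ 21.4, z* ≈ 40.1

From dz/dt = 0: 0.0148y* = 0.316, so y* = 21.4.
From dx/dt = 0: 1.19(1 - x*/441) = 0.0314·21.4, giving x* = 441·(1 - 0.563) = 193.
From dy/dt = 0: 0.00889·193 - 0.453 = 0.0314z*, so z* = 1.26/0.0314 = 40.1.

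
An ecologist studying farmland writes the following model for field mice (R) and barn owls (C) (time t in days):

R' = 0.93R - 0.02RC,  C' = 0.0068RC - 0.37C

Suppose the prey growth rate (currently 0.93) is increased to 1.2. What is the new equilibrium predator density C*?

C* ≈ 60

At the interior fixed point, setting dR/dt = 0 with R > 0 fixes C* = (prey growth rate)/(RC coefficient) — independent of the other coefficients.
With the change, C* = 1.2/0.02 = 60; it rises from 46.5.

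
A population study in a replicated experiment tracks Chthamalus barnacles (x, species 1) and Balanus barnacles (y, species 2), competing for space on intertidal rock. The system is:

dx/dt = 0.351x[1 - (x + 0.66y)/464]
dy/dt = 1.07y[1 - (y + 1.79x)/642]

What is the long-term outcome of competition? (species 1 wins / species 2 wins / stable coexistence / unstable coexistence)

species 1 excludes species 2

Compare the nullcline intercepts: K1/α12 = 464/0.66 = 703 > K2 = 642; K2/α21 = 642/1.79 = 359 < K1 = 464.
Since the inequalities point opposite ways, species 1 can invade but species 2 cannot.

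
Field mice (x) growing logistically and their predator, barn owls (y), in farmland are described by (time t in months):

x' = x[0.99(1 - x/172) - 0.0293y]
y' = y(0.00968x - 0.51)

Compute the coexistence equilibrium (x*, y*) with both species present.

From dy/dt = 0 with y > 0: 0.00968x* = 0.51, so x* = 52.7.
Substitute into dx/dt = 0: 0.99(1 - 52.7/172) = 0.0293y*.
The bracket is 0.694, giving y* = 0.687/0.0293 = 23.4.

x* ≈ 52.7, y* ≈ 23.4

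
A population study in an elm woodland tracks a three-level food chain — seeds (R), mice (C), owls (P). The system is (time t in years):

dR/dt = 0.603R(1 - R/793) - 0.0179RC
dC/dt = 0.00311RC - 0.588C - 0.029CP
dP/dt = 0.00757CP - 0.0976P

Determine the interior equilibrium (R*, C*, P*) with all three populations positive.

R* ≈ 489, C* ≈ 12.9, P* ≈ 32.2

From dP/dt = 0: 0.00757C* = 0.0976, so C* = 12.9.
From dR/dt = 0: 0.603(1 - R*/793) = 0.0179·12.9, giving R* = 793·(1 - 0.383) = 489.
From dC/dt = 0: 0.00311·489 - 0.588 = 0.029P*, so P* = 0.934/0.029 = 32.2.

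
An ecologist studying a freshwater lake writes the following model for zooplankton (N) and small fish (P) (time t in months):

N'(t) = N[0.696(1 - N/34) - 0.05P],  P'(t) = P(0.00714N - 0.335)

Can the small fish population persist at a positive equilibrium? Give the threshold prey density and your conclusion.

Threshold N = 46.9; K < 46.9, so no, the predator goes extinct.

The predator equation gives dP/dt > 0 only when N > 0.335/0.00714 = 46.9.
Without the predator, N → K = 34. Since 34 < 46.9, the predator cannot invade.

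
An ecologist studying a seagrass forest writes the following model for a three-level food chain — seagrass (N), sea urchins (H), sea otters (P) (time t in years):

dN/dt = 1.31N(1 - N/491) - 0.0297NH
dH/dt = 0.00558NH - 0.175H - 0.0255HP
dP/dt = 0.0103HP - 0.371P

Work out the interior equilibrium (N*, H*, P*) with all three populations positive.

N* ≈ 90, H* ≈ 36, P* ≈ 12.8

From dP/dt = 0: 0.0103H* = 0.371, so H* = 36.
From dN/dt = 0: 1.31(1 - N*/491) = 0.0297·36, giving N* = 491·(1 - 0.817) = 90.
From dH/dt = 0: 0.00558·90 - 0.175 = 0.0255P*, so P* = 0.327/0.0255 = 12.8.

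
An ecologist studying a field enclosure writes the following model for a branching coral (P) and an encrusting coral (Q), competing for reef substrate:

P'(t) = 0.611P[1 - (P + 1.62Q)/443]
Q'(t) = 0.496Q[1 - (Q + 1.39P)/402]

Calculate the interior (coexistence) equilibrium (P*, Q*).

Setting both brackets to zero gives the nullclines P + 1.62Q = 443 and 1.39P + Q = 402.
Substituting Q = 402 - 1.39P into the first: P(1 - 1.62·1.39) = 443 - 1.62·402.
So P* = -208/-1.25 = 166, and then Q* = 402 - 1.39·166 = 171.

P* ≈ 166, Q* ≈ 171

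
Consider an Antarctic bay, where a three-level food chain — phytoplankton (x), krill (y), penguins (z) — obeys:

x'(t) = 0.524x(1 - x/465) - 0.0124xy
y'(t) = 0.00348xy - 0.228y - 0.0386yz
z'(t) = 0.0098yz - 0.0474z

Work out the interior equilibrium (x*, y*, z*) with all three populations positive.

x* ≈ 412, y* ≈ 4.84, z* ≈ 31.2

From dz/dt = 0: 0.0098y* = 0.0474, so y* = 4.84.
From dx/dt = 0: 0.524(1 - x*/465) = 0.0124·4.84, giving x* = 465·(1 - 0.114) = 412.
From dy/dt = 0: 0.00348·412 - 0.228 = 0.0386z*, so z* = 1.2/0.0386 = 31.2.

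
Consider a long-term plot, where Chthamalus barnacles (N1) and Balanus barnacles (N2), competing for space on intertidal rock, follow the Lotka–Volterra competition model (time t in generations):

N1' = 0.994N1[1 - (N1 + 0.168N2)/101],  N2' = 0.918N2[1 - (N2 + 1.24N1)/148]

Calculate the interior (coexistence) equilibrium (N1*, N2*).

N1* ≈ 96.2, N2* ≈ 28.7

Setting both brackets to zero gives the nullclines N1 + 0.168N2 = 101 and 1.24N1 + N2 = 148.
Substituting N2 = 148 - 1.24N1 into the first: N1(1 - 0.168·1.24) = 101 - 0.168·148.
So N1* = 76.1/0.792 = 96.2, and then N2* = 148 - 1.24·96.2 = 28.7.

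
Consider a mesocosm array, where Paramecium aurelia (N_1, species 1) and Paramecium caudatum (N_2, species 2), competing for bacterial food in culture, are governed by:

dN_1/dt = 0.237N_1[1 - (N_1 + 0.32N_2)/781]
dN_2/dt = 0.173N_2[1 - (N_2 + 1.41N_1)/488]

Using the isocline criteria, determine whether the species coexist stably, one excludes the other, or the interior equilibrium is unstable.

Compare the nullcline intercepts: K1/α12 = 781/0.32 = 2440 > K2 = 488; K2/α21 = 488/1.41 = 346 < K1 = 781.
Since the inequalities point opposite ways, species 1 can invade but species 2 cannot.

species 1 excludes species 2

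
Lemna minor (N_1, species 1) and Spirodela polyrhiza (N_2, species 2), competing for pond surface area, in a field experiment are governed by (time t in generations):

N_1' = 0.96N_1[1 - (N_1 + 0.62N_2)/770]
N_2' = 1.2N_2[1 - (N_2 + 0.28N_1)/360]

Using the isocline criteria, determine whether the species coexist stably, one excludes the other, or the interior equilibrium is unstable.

Compare the nullcline intercepts: K1/α12 = 770/0.62 = 1240 > K2 = 360; K2/α21 = 360/0.28 = 1290 > K1 = 770.
Since both inequalities hold, each species can invade when rare, so the interior equilibrium is stable.

stable coexistence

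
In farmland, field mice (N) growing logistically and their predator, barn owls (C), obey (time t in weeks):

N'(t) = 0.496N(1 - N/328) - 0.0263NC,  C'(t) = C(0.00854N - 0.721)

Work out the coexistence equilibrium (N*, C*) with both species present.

N* ≈ 84.4, C* ≈ 14

From dC/dt = 0 with C > 0: 0.00854N* = 0.721, so N* = 84.4.
Substitute into dN/dt = 0: 0.496(1 - 84.4/328) = 0.0263C*.
The bracket is 0.743, giving C* = 0.368/0.0263 = 14.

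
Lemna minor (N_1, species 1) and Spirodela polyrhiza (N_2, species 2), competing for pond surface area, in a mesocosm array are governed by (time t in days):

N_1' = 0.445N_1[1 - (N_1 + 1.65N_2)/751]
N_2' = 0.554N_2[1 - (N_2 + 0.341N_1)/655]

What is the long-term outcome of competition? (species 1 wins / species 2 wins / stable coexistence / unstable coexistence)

Compare the nullcline intercepts: K1/α12 = 751/1.65 = 455 < K2 = 655; K2/α21 = 655/0.341 = 1920 > K1 = 751.
Since the inequalities point opposite ways, species 2 can invade but species 1 cannot.

species 2 excludes species 1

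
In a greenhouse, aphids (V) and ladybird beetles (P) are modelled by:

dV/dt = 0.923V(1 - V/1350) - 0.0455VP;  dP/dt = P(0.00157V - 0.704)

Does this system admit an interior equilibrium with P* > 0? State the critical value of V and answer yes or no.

The predator equation gives dP/dt > 0 only when V > 0.704/0.00157 = 448.
Without the predator, V → K = 1350. Since 1350 > 448, the predator can invade and persist.

Threshold V = 448; K > 448, so yes, the predator persists.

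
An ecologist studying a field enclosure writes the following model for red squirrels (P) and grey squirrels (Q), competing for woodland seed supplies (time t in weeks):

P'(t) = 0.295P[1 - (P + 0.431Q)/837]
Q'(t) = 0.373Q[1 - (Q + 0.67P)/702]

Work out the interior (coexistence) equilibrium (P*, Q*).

Setting both brackets to zero gives the nullclines P + 0.431Q = 837 and 0.67P + Q = 702.
Substituting Q = 702 - 0.67P into the first: P(1 - 0.431·0.67) = 837 - 0.431·702.
So P* = 534/0.711 = 751, and then Q* = 702 - 0.67·751 = 199.

P* ≈ 751, Q* ≈ 199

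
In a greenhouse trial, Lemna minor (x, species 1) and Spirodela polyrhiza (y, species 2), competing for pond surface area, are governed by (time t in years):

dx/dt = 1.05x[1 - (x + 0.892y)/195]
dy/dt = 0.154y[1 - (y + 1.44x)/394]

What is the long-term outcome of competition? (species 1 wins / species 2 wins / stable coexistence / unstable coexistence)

species 2 excludes species 1

Compare the nullcline intercepts: K1/α12 = 195/0.892 = 219 < K2 = 394; K2/α21 = 394/1.44 = 274 > K1 = 195.
Since the inequalities point opposite ways, species 2 can invade but species 1 cannot.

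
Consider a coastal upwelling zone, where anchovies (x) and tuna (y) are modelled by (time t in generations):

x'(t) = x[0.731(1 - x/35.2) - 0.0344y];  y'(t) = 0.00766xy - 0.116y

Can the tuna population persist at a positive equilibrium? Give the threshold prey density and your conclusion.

The predator equation gives dy/dt > 0 only when x > 0.116/0.00766 = 15.1.
Without the predator, x → K = 35.2. Since 35.2 > 15.1, the predator can invade and persist.

Threshold x = 15.1; K > 15.1, so yes, the predator persists.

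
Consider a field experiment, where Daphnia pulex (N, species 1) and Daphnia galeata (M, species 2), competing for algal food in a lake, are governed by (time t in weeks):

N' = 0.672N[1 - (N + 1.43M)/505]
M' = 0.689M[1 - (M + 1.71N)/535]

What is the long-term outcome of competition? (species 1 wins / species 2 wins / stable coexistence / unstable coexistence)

unstable coexistence (outcome depends on initial conditions)

Compare the nullcline intercepts: K1/α12 = 505/1.43 = 353 < K2 = 535; K2/α21 = 535/1.71 = 313 < K1 = 505.
Since both are reversed, neither can invade when rare; the interior point is a saddle.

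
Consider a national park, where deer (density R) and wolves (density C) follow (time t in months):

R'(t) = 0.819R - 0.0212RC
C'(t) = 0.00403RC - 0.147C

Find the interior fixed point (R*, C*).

Set dC/dt = 0 with C > 0: 0.00403R - 0.147 = 0, so R* = 0.147/0.00403 = 36.5.
Set dR/dt = 0 with R > 0: 0.819 - 0.0212C = 0, so C* = 0.819/0.0212 = 38.6.

R* ≈ 36.5, C* ≈ 38.6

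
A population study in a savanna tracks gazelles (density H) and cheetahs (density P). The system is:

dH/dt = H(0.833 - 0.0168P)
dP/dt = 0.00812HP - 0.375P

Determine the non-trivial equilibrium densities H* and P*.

H* ≈ 46.2, P* ≈ 49.6

Set dP/dt = 0 with P > 0: 0.00812H - 0.375 = 0, so H* = 0.375/0.00812 = 46.2.
Set dH/dt = 0 with H > 0: 0.833 - 0.0168P = 0, so P* = 0.833/0.0168 = 49.6.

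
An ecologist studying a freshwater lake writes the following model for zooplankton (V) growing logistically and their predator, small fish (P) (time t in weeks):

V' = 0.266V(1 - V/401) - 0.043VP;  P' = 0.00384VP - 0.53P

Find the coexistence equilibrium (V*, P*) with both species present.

V* ≈ 138, P* ≈ 4.06

From dP/dt = 0 with P > 0: 0.00384V* = 0.53, so V* = 138.
Substitute into dV/dt = 0: 0.266(1 - 138/401) = 0.043P*.
The bracket is 0.656, giving P* = 0.174/0.043 = 4.06.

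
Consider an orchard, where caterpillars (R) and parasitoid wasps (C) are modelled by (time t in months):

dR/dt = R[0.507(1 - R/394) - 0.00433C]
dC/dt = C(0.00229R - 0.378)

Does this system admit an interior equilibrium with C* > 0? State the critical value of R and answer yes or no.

The predator equation gives dC/dt > 0 only when R > 0.378/0.00229 = 165.
Without the predator, R → K = 394. Since 394 > 165, the predator can invade and persist.

Threshold R = 165; K > 165, so yes, the predator persists.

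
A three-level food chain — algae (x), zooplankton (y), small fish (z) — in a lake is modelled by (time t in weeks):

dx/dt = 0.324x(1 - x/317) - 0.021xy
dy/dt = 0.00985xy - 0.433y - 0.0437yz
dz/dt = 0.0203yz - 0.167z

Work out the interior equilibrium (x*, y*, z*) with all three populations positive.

x* ≈ 148, y* ≈ 8.23, z* ≈ 23.4

From dz/dt = 0: 0.0203y* = 0.167, so y* = 8.23.
From dx/dt = 0: 0.324(1 - x*/317) = 0.021·8.23, giving x* = 317·(1 - 0.533) = 148.
From dy/dt = 0: 0.00985·148 - 0.433 = 0.0437z*, so z* = 1.02/0.0437 = 23.4.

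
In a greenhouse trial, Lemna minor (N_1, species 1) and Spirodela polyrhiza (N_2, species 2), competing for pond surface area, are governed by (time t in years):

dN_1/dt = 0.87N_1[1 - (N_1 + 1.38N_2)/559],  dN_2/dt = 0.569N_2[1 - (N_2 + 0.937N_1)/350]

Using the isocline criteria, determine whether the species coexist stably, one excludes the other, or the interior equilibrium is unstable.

species 1 excludes species 2

Compare the nullcline intercepts: K1/α12 = 559/1.38 = 405 > K2 = 350; K2/α21 = 350/0.937 = 374 < K1 = 559.
Since the inequalities point opposite ways, species 1 can invade but species 2 cannot.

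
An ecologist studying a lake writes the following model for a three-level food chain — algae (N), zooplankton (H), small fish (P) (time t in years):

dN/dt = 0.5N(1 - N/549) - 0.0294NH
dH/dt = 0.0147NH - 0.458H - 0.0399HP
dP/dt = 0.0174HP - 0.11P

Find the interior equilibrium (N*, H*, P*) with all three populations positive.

N* ≈ 345, H* ≈ 6.32, P* ≈ 116

From dP/dt = 0: 0.0174H* = 0.11, so H* = 6.32.
From dN/dt = 0: 0.5(1 - N*/549) = 0.0294·6.32, giving N* = 549·(1 - 0.372) = 345.
From dH/dt = 0: 0.0147·345 - 0.458 = 0.0399P*, so P* = 4.61/0.0399 = 116.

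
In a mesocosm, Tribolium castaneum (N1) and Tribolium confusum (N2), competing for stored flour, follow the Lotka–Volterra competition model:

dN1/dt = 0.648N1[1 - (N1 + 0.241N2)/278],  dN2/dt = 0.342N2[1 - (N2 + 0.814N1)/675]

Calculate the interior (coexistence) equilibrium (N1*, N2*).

Setting both brackets to zero gives the nullclines N1 + 0.241N2 = 278 and 0.814N1 + N2 = 675.
Substituting N2 = 675 - 0.814N1 into the first: N1(1 - 0.241·0.814) = 278 - 0.241·675.
So N1* = 115/0.804 = 143, and then N2* = 675 - 0.814·143 = 558.

N1* ≈ 143, N2* ≈ 558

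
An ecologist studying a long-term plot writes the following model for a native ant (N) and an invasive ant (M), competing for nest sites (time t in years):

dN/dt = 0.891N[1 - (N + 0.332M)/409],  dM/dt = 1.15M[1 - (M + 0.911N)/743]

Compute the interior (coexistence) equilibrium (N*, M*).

Setting both brackets to zero gives the nullclines N + 0.332M = 409 and 0.911N + M = 743.
Substituting M = 743 - 0.911N into the first: N(1 - 0.332·0.911) = 409 - 0.332·743.
So N* = 162/0.698 = 233, and then M* = 743 - 0.911·233 = 531.

N* ≈ 233, M* ≈ 531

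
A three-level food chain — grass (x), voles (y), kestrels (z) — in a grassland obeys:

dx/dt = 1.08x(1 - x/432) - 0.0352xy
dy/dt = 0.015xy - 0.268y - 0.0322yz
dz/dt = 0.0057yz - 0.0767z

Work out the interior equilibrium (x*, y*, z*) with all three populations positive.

From dz/dt = 0: 0.0057y* = 0.0767, so y* = 13.5.
From dx/dt = 0: 1.08(1 - x*/432) = 0.0352·13.5, giving x* = 432·(1 - 0.439) = 243.
From dy/dt = 0: 0.015·243 - 0.268 = 0.0322z*, so z* = 3.37/0.0322 = 105.

x* ≈ 243, y* ≈ 13.5, z* ≈ 105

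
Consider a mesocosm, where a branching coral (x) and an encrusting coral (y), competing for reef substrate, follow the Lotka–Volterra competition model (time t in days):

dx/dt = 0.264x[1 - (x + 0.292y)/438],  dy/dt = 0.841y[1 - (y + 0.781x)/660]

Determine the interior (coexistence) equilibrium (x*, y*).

Setting both brackets to zero gives the nullclines x + 0.292y = 438 and 0.781x + y = 660.
Substituting y = 660 - 0.781x into the first: x(1 - 0.292·0.781) = 438 - 0.292·660.
So x* = 245/0.772 = 318, and then y* = 660 - 0.781·318 = 412.

x* ≈ 318, y* ≈ 412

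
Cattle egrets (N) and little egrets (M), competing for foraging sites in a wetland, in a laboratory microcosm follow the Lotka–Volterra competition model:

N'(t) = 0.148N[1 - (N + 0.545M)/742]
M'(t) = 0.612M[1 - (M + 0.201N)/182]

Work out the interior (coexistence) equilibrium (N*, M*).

N* ≈ 722, M* ≈ 36.9

Setting both brackets to zero gives the nullclines N + 0.545M = 742 and 0.201N + M = 182.
Substituting M = 182 - 0.201N into the first: N(1 - 0.545·0.201) = 742 - 0.545·182.
So N* = 643/0.89 = 722, and then M* = 182 - 0.201·722 = 36.9.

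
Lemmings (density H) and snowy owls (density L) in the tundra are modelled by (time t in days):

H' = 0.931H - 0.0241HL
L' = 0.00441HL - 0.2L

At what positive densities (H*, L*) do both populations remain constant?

H* ≈ 45.4, L* ≈ 38.6

Set dL/dt = 0 with L > 0: 0.00441H - 0.2 = 0, so H* = 0.2/0.00441 = 45.4.
Set dH/dt = 0 with H > 0: 0.931 - 0.0241L = 0, so L* = 0.931/0.0241 = 38.6.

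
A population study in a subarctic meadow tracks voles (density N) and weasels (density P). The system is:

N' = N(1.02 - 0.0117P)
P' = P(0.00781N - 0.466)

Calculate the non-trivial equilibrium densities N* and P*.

N* ≈ 59.7, P* ≈ 87.2

Set dP/dt = 0 with P > 0: 0.00781N - 0.466 = 0, so N* = 0.466/0.00781 = 59.7.
Set dN/dt = 0 with N > 0: 1.02 - 0.0117P = 0, so P* = 1.02/0.0117 = 87.2.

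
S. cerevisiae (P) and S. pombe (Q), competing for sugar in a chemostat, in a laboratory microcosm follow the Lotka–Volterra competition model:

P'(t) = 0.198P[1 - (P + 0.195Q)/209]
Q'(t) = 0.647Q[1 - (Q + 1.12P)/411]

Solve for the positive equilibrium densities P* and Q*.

P* ≈ 165, Q* ≈ 226

Setting both brackets to zero gives the nullclines P + 0.195Q = 209 and 1.12P + Q = 411.
Substituting Q = 411 - 1.12P into the first: P(1 - 0.195·1.12) = 209 - 0.195·411.
So P* = 129/0.782 = 165, and then Q* = 411 - 1.12·165 = 226.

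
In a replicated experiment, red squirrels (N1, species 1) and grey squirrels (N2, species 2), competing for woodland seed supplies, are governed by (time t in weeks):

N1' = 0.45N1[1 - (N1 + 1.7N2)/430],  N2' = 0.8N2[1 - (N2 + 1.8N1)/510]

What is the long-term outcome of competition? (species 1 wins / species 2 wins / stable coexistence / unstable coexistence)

Compare the nullcline intercepts: K1/α12 = 430/1.7 = 253 < K2 = 510; K2/α21 = 510/1.8 = 283 < K1 = 430.
Since both are reversed, neither can invade when rare; the interior point is a saddle.

unstable coexistence (outcome depends on initial conditions)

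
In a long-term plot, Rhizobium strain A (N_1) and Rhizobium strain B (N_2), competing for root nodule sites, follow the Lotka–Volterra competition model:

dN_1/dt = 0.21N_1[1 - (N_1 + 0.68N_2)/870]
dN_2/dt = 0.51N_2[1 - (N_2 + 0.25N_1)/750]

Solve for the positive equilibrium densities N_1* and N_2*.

N_1* ≈ 434, N_2* ≈ 642

Setting both brackets to zero gives the nullclines N_1 + 0.68N_2 = 870 and 0.25N_1 + N_2 = 750.
Substituting N_2 = 750 - 0.25N_1 into the first: N_1(1 - 0.68·0.25) = 870 - 0.68·750.
So N_1* = 360/0.83 = 434, and then N_2* = 750 - 0.25·434 = 642.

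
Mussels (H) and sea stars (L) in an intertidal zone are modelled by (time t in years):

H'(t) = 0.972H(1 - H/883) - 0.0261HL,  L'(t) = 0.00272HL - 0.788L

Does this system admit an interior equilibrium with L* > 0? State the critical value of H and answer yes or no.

The predator equation gives dL/dt > 0 only when H > 0.788/0.00272 = 290.
Without the predator, H → K = 883. Since 883 > 290, the predator can invade and persist.

Threshold H = 290; K > 290, so yes, the predator persists.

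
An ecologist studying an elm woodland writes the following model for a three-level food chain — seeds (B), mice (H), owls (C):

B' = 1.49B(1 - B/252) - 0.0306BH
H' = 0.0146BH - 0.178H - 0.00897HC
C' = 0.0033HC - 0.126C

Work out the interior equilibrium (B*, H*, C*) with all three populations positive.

From dC/dt = 0: 0.0033H* = 0.126, so H* = 38.2.
From dB/dt = 0: 1.49(1 - B*/252) = 0.0306·38.2, giving B* = 252·(1 - 0.784) = 54.4.
From dH/dt = 0: 0.0146·54.4 - 0.178 = 0.00897C*, so C* = 0.616/0.00897 = 68.7.

B* ≈ 54.4, H* ≈ 38.2, C* ≈ 68.7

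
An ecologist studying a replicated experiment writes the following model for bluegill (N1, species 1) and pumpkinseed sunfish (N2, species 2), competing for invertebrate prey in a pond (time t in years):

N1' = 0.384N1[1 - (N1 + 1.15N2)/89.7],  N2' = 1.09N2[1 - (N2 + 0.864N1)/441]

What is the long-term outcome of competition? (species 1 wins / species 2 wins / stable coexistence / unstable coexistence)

Compare the nullcline intercepts: K1/α12 = 89.7/1.15 = 78 < K2 = 441; K2/α21 = 441/0.864 = 510 > K1 = 89.7.
Since the inequalities point opposite ways, species 2 can invade but species 1 cannot.

species 2 excludes species 1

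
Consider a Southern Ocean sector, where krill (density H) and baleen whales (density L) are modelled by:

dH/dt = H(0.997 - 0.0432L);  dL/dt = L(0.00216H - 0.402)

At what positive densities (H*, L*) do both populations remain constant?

H* ≈ 186, L* ≈ 23.1

Set dL/dt = 0 with L > 0: 0.00216H - 0.402 = 0, so H* = 0.402/0.00216 = 186.
Set dH/dt = 0 with H > 0: 0.997 - 0.0432L = 0, so L* = 0.997/0.0432 = 23.1.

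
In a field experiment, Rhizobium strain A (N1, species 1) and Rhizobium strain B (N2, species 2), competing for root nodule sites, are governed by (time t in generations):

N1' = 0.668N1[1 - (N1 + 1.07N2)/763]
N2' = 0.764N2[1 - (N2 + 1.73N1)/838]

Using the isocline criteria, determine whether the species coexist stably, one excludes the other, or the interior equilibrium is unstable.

unstable coexistence (outcome depends on initial conditions)

Compare the nullcline intercepts: K1/α12 = 763/1.07 = 713 < K2 = 838; K2/α21 = 838/1.73 = 484 < K1 = 763.
Since both are reversed, neither can invade when rare; the interior point is a saddle.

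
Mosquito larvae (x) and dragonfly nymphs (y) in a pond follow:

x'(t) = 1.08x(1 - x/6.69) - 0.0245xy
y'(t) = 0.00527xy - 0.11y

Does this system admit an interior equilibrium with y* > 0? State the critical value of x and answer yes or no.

Threshold x = 20.9; K < 20.9, so no, the predator goes extinct.

The predator equation gives dy/dt > 0 only when x > 0.11/0.00527 = 20.9.
Without the predator, x → K = 6.69. Since 6.69 < 20.9, the predator cannot invade.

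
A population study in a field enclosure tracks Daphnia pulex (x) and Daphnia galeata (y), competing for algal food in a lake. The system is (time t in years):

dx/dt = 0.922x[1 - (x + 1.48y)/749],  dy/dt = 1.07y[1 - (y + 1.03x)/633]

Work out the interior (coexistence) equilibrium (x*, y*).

Setting both brackets to zero gives the nullclines x + 1.48y = 749 and 1.03x + y = 633.
Substituting y = 633 - 1.03x into the first: x(1 - 1.48·1.03) = 749 - 1.48·633.
So x* = -188/-0.524 = 358, and then y* = 633 - 1.03·358 = 264.

x* ≈ 358, y* ≈ 264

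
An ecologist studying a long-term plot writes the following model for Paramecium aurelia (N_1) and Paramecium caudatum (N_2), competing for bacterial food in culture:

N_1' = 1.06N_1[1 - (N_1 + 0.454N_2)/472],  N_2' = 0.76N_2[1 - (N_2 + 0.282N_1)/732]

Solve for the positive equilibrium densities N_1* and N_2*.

Setting both brackets to zero gives the nullclines N_1 + 0.454N_2 = 472 and 0.282N_1 + N_2 = 732.
Substituting N_2 = 732 - 0.282N_1 into the first: N_1(1 - 0.454·0.282) = 472 - 0.454·732.
So N_1* = 140/0.872 = 160, and then N_2* = 732 - 0.282·160 = 687.

N_1* ≈ 160, N_2* ≈ 687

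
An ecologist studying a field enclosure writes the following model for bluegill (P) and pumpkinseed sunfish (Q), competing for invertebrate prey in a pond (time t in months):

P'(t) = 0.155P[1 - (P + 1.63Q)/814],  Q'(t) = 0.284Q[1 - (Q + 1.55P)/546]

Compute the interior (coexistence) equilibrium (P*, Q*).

P* ≈ 49.8, Q* ≈ 469

Setting both brackets to zero gives the nullclines P + 1.63Q = 814 and 1.55P + Q = 546.
Substituting Q = 546 - 1.55P into the first: P(1 - 1.63·1.55) = 814 - 1.63·546.
So P* = -76/-1.53 = 49.8, and then Q* = 546 - 1.55·49.8 = 469.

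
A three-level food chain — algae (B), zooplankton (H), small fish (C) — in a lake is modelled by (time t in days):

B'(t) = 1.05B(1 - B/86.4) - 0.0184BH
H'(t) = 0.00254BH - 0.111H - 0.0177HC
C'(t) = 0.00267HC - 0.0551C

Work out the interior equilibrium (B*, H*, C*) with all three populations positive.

From dC/dt = 0: 0.00267H* = 0.0551, so H* = 20.6.
From dB/dt = 0: 1.05(1 - B*/86.4) = 0.0184·20.6, giving B* = 86.4·(1 - 0.362) = 55.2.
From dH/dt = 0: 0.00254·55.2 - 0.111 = 0.0177C*, so C* = 0.0291/0.0177 = 1.64.

B* ≈ 55.2, H* ≈ 20.6, C* ≈ 1.64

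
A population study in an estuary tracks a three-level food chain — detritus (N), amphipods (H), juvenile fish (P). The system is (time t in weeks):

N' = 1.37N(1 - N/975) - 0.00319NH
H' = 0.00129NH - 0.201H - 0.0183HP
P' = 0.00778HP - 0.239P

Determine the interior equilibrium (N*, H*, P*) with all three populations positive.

From dP/dt = 0: 0.00778H* = 0.239, so H* = 30.7.
From dN/dt = 0: 1.37(1 - N*/975) = 0.00319·30.7, giving N* = 975·(1 - 0.0715) = 905.
From dH/dt = 0: 0.00129·905 - 0.201 = 0.0183P*, so P* = 0.967/0.0183 = 52.8.

N* ≈ 905, H* ≈ 30.7, P* ≈ 52.8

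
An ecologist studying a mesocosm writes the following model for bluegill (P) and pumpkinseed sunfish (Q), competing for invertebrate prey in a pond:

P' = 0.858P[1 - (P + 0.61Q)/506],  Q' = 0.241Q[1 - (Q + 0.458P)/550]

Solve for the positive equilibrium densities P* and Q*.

P* ≈ 237, Q* ≈ 442

Setting both brackets to zero gives the nullclines P + 0.61Q = 506 and 0.458P + Q = 550.
Substituting Q = 550 - 0.458P into the first: P(1 - 0.61·0.458) = 506 - 0.61·550.
So P* = 170/0.721 = 237, and then Q* = 550 - 0.458·237 = 442.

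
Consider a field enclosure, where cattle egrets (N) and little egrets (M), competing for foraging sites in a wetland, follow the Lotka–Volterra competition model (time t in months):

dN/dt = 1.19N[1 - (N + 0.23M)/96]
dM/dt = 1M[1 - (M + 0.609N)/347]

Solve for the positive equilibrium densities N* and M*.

N* ≈ 18.8, M* ≈ 336

Setting both brackets to zero gives the nullclines N + 0.23M = 96 and 0.609N + M = 347.
Substituting M = 347 - 0.609N into the first: N(1 - 0.23·0.609) = 96 - 0.23·347.
So N* = 16.2/0.86 = 18.8, and then M* = 347 - 0.609·18.8 = 336.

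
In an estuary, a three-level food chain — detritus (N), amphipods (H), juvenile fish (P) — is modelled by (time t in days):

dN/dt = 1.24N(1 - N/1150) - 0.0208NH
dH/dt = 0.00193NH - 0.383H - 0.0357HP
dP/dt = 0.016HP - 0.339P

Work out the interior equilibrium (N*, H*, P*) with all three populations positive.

N* ≈ 741, H* ≈ 21.2, P* ≈ 29.3

From dP/dt = 0: 0.016H* = 0.339, so H* = 21.2.
From dN/dt = 0: 1.24(1 - N*/1150) = 0.0208·21.2, giving N* = 1150·(1 - 0.355) = 741.
From dH/dt = 0: 0.00193·741 - 0.383 = 0.0357P*, so P* = 1.05/0.0357 = 29.3.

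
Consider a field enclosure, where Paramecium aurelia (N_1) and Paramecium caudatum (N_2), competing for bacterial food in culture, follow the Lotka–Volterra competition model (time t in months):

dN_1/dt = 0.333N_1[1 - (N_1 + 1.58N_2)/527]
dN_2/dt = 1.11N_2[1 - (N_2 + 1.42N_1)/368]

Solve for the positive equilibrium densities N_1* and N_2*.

N_1* ≈ 43.8, N_2* ≈ 306

Setting both brackets to zero gives the nullclines N_1 + 1.58N_2 = 527 and 1.42N_1 + N_2 = 368.
Substituting N_2 = 368 - 1.42N_1 into the first: N_1(1 - 1.58·1.42) = 527 - 1.58·368.
So N_1* = -54.4/-1.24 = 43.8, and then N_2* = 368 - 1.42·43.8 = 306.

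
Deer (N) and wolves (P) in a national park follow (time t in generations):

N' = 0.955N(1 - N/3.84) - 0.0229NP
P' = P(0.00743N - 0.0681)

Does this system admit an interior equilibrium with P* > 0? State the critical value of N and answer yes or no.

The predator equation gives dP/dt > 0 only when N > 0.0681/0.00743 = 9.17.
Without the predator, N → K = 3.84. Since 3.84 < 9.17, the predator cannot invade.

Threshold N = 9.17; K < 9.17, so no, the predator goes extinct.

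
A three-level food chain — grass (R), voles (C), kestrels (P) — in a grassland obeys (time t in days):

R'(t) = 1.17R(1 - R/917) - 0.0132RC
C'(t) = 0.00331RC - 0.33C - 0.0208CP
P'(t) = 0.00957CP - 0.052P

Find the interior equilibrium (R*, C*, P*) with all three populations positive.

From dP/dt = 0: 0.00957C* = 0.052, so C* = 5.43.
From dR/dt = 0: 1.17(1 - R*/917) = 0.0132·5.43, giving R* = 917·(1 - 0.0613) = 861.
From dC/dt = 0: 0.00331·861 - 0.33 = 0.0208P*, so P* = 2.52/0.0208 = 121.

R* ≈ 861, C* ≈ 5.43, P* ≈ 121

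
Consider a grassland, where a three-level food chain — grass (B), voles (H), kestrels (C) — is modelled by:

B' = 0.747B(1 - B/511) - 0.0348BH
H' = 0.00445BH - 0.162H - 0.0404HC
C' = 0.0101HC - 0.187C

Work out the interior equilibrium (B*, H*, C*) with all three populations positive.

B* ≈ 70.2, H* ≈ 18.5, C* ≈ 3.73

From dC/dt = 0: 0.0101H* = 0.187, so H* = 18.5.
From dB/dt = 0: 0.747(1 - B*/511) = 0.0348·18.5, giving B* = 511·(1 - 0.863) = 70.2.
From dH/dt = 0: 0.00445·70.2 - 0.162 = 0.0404C*, so C* = 0.151/0.0404 = 3.73.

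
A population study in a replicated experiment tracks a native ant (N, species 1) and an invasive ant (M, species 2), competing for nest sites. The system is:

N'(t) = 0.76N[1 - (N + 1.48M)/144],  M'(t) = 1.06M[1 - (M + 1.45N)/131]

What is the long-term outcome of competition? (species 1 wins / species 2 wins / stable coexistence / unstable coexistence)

Compare the nullcline intercepts: K1/α12 = 144/1.48 = 97.3 < K2 = 131; K2/α21 = 131/1.45 = 90.3 < K1 = 144.
Since both are reversed, neither can invade when rare; the interior point is a saddle.

unstable coexistence (outcome depends on initial conditions)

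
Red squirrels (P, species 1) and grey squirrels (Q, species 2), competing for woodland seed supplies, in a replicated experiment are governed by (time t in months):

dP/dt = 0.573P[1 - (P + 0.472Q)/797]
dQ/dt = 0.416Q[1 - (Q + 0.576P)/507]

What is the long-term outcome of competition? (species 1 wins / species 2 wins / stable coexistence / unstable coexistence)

stable coexistence

Compare the nullcline intercepts: K1/α12 = 797/0.472 = 1690 > K2 = 507; K2/α21 = 507/0.576 = 880 > K1 = 797.
Since both inequalities hold, each species can invade when rare, so the interior equilibrium is stable.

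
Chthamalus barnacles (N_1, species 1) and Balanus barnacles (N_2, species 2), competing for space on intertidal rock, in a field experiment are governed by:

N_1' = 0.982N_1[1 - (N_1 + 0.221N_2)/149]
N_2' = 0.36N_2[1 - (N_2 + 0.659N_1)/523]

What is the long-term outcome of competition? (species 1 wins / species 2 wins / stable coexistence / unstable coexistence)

Compare the nullcline intercepts: K1/α12 = 149/0.221 = 674 > K2 = 523; K2/α21 = 523/0.659 = 794 > K1 = 149.
Since both inequalities hold, each species can invade when rare, so the interior equilibrium is stable.

stable coexistence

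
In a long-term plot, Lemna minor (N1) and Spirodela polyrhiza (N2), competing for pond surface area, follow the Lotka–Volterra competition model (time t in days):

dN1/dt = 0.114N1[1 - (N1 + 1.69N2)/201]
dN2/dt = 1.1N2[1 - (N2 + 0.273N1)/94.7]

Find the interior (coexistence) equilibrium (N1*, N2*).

Setting both brackets to zero gives the nullclines N1 + 1.69N2 = 201 and 0.273N1 + N2 = 94.7.
Substituting N2 = 94.7 - 0.273N1 into the first: N1(1 - 1.69·0.273) = 201 - 1.69·94.7.
So N1* = 41/0.539 = 76, and then N2* = 94.7 - 0.273·76 = 73.9.

N1* ≈ 76, N2* ≈ 73.9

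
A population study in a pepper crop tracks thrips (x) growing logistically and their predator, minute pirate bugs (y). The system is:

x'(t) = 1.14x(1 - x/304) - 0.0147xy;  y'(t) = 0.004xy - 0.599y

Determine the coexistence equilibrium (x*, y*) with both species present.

x* ≈ 150, y* ≈ 39.3

From dy/dt = 0 with y > 0: 0.004x* = 0.599, so x* = 150.
Substitute into dx/dt = 0: 1.14(1 - 150/304) = 0.0147y*.
The bracket is 0.507, giving y* = 0.578/0.0147 = 39.3.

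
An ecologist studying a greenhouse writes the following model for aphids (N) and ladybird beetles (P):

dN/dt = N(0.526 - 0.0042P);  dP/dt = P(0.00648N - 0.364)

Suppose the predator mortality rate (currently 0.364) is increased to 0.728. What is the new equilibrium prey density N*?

At the interior fixed point, setting dP/dt = 0 with P > 0 fixes N* = (predator death rate)/(NP coefficient) — independent of the other coefficients.
With the change, N* = 0.728/0.00648 = 112; it rises from 56.2.

N* ≈ 112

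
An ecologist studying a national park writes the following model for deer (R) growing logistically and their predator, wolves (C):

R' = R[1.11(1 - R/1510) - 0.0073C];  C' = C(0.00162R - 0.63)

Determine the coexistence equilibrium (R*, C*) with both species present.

R* ≈ 389, C* ≈ 113

From dC/dt = 0 with C > 0: 0.00162R* = 0.63, so R* = 389.
Substitute into dR/dt = 0: 1.11(1 - 389/1510) = 0.0073C*.
The bracket is 0.742, giving C* = 0.824/0.0073 = 113.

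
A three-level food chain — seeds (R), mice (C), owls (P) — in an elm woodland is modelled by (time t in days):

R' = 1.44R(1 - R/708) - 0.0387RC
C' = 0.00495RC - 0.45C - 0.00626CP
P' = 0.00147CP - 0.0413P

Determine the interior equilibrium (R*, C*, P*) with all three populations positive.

R* ≈ 173, C* ≈ 28.1, P* ≈ 65.2

From dP/dt = 0: 0.00147C* = 0.0413, so C* = 28.1.
From dR/dt = 0: 1.44(1 - R*/708) = 0.0387·28.1, giving R* = 708·(1 - 0.755) = 173.
From dC/dt = 0: 0.00495·173 - 0.45 = 0.00626P*, so P* = 0.408/0.00626 = 65.2.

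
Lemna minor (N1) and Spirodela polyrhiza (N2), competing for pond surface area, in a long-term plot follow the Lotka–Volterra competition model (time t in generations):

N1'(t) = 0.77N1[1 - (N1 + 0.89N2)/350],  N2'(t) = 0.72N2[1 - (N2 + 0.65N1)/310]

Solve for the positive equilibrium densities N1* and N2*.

Setting both brackets to zero gives the nullclines N1 + 0.89N2 = 350 and 0.65N1 + N2 = 310.
Substituting N2 = 310 - 0.65N1 into the first: N1(1 - 0.89·0.65) = 350 - 0.89·310.
So N1* = 74.1/0.421 = 176, and then N2* = 310 - 0.65·176 = 196.

N1* ≈ 176, N2* ≈ 196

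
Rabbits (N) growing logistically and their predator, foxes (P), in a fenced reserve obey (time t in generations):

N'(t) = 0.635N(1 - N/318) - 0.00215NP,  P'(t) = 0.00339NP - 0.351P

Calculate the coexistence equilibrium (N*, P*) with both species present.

N* ≈ 104, P* ≈ 199

From dP/dt = 0 with P > 0: 0.00339N* = 0.351, so N* = 104.
Substitute into dN/dt = 0: 0.635(1 - 104/318) = 0.00215P*.
The bracket is 0.674, giving P* = 0.428/0.00215 = 199.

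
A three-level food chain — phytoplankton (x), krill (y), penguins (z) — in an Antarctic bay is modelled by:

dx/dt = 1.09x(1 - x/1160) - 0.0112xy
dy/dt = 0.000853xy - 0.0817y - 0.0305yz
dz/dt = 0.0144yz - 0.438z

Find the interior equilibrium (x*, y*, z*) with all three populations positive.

x* ≈ 797, y* ≈ 30.4, z* ≈ 19.6

From dz/dt = 0: 0.0144y* = 0.438, so y* = 30.4.
From dx/dt = 0: 1.09(1 - x*/1160) = 0.0112·30.4, giving x* = 1160·(1 - 0.313) = 797.
From dy/dt = 0: 0.000853·797 - 0.0817 = 0.0305z*, so z* = 0.599/0.0305 = 19.6.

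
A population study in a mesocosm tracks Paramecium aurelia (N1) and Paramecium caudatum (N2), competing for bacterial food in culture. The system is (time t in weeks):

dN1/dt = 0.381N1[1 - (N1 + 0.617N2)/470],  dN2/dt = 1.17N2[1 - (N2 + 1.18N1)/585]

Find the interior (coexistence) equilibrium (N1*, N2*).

Setting both brackets to zero gives the nullclines N1 + 0.617N2 = 470 and 1.18N1 + N2 = 585.
Substituting N2 = 585 - 1.18N1 into the first: N1(1 - 0.617·1.18) = 470 - 0.617·585.
So N1* = 109/0.272 = 401, and then N2* = 585 - 1.18·401 = 112.

N1* ≈ 401, N2* ≈ 112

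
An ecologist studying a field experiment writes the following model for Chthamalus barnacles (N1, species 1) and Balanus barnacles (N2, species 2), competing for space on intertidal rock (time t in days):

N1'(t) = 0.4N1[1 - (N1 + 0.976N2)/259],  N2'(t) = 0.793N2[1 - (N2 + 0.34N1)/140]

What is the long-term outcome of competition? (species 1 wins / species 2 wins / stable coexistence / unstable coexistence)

stable coexistence

Compare the nullcline intercepts: K1/α12 = 259/0.976 = 265 > K2 = 140; K2/α21 = 140/0.34 = 412 > K1 = 259.
Since both inequalities hold, each species can invade when rare, so the interior equilibrium is stable.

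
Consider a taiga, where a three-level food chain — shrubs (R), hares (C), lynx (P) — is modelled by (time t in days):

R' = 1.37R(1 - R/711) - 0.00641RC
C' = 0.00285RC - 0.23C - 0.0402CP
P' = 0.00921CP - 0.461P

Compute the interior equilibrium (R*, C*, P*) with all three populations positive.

R* ≈ 544, C* ≈ 50.1, P* ≈ 32.9

From dP/dt = 0: 0.00921C* = 0.461, so C* = 50.1.
From dR/dt = 0: 1.37(1 - R*/711) = 0.00641·50.1, giving R* = 711·(1 - 0.234) = 544.
From dC/dt = 0: 0.00285·544 - 0.23 = 0.0402P*, so P* = 1.32/0.0402 = 32.9.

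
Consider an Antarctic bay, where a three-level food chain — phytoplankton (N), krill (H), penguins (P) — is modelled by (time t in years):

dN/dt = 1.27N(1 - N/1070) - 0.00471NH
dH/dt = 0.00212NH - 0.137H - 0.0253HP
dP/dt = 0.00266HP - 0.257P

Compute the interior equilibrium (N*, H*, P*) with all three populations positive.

From dP/dt = 0: 0.00266H* = 0.257, so H* = 96.6.
From dN/dt = 0: 1.27(1 - N*/1070) = 0.00471·96.6, giving N* = 1070·(1 - 0.358) = 687.
From dH/dt = 0: 0.00212·687 - 0.137 = 0.0253P*, so P* = 1.32/0.0253 = 52.1.

N* ≈ 687, H* ≈ 96.6, P* ≈ 52.1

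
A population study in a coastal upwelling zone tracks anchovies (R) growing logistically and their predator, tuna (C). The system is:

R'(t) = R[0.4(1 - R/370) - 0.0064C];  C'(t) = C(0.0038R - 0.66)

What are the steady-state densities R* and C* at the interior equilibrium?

From dC/dt = 0 with C > 0: 0.0038R* = 0.66, so R* = 174.
Substitute into dR/dt = 0: 0.4(1 - 174/370) = 0.0064C*.
The bracket is 0.531, giving C* = 0.212/0.0064 = 33.2.

R* ≈ 174, C* ≈ 33.2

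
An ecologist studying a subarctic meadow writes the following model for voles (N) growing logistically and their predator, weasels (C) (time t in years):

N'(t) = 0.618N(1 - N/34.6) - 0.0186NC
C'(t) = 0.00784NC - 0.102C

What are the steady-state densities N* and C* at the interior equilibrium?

N* ≈ 13, C* ≈ 20.7

From dC/dt = 0 with C > 0: 0.00784N* = 0.102, so N* = 13.
Substitute into dN/dt = 0: 0.618(1 - 13/34.6) = 0.0186C*.
The bracket is 0.624, giving C* = 0.386/0.0186 = 20.7.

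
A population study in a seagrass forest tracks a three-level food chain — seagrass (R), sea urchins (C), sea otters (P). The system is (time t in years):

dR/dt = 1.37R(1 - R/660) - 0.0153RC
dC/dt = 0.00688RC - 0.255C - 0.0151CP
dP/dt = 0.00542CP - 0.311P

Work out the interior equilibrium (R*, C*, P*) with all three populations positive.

R* ≈ 237, C* ≈ 57.4, P* ≈ 91.1

From dP/dt = 0: 0.00542C* = 0.311, so C* = 57.4.
From dR/dt = 0: 1.37(1 - R*/660) = 0.0153·57.4, giving R* = 660·(1 - 0.641) = 237.
From dC/dt = 0: 0.00688·237 - 0.255 = 0.0151P*, so P* = 1.38/0.0151 = 91.1.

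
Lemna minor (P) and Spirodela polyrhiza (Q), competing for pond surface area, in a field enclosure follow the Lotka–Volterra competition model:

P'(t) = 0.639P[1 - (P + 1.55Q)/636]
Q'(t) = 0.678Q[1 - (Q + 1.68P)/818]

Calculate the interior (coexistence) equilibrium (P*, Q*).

P* ≈ 394, Q* ≈ 156

Setting both brackets to zero gives the nullclines P + 1.55Q = 636 and 1.68P + Q = 818.
Substituting Q = 818 - 1.68P into the first: P(1 - 1.55·1.68) = 636 - 1.55·818.
So P* = -632/-1.6 = 394, and then Q* = 818 - 1.68·394 = 156.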